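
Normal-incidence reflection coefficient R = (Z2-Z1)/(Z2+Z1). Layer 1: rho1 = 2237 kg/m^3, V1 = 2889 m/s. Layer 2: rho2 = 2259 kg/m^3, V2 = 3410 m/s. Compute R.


Z1 = 2237 * 2889 = 6462693
Z2 = 2259 * 3410 = 7703190
R = (7703190 - 6462693) / (7703190 + 6462693) = 1240497 / 14165883 = 0.0876

0.0876


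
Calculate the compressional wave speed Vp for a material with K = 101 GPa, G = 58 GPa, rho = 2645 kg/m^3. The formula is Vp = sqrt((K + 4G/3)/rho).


First compute the effective modulus:
K + 4G/3 = 101e9 + 4*58e9/3 = 178333333333.33 Pa
Then divide by density:
178333333333.33 / 2645 = 67422810.334 Pa/(kg/m^3)
Take the square root:
Vp = sqrt(67422810.334) = 8211.14 m/s

8211.14


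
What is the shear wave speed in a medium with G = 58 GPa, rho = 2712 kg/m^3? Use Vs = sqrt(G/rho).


Convert G to Pa: G = 58e9 Pa
Compute G/rho = 58e9 / 2712 = 21386430.6785
Vs = sqrt(21386430.6785) = 4624.55 m/s

4624.55


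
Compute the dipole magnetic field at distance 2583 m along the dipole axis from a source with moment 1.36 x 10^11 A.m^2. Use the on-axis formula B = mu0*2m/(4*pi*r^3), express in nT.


m = 1.36 x 10^11 = 136000000000 A.m^2
2m = 272000000000 A.m^2
r^3 = 2583^3 = 17233489287
B = (4pi*10^-7) * 272000000000 / (4*pi * 17233489287) * 1e9
= 341805.280711 / 216562413359.03 * 1e9
= 1578.3223 nT

1578.3223


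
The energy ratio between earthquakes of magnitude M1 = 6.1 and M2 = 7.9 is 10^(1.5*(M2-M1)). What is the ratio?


M2 - M1 = 7.9 - 6.1 = 1.8
1.5 * 1.8 = 2.7
ratio = 10^2.7 = 501.19

501.19


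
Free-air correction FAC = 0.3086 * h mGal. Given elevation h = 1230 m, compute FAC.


FAC = 0.3086 * h
= 0.3086 * 1230
= 379.578 mGal

379.578


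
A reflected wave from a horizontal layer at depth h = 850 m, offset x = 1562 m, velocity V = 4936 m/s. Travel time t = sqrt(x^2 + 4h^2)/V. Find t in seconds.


x^2 + 4h^2 = 1562^2 + 4*850^2 = 2439844 + 2890000 = 5329844
sqrt(5329844) = 2308.6455
t = 2308.6455 / 4936 = 0.4677 s

0.4677


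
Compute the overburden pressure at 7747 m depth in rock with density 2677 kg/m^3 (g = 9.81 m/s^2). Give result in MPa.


P = rho * g * z / 1e6
= 2677 * 9.81 * 7747 / 1e6
= 203446833.39 / 1e6
= 203.4468 MPa

203.4468


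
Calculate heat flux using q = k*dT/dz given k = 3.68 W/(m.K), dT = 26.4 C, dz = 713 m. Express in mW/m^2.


q = k * dT / dz * 1000
= 3.68 * 26.4 / 713 * 1000
= 0.136258 * 1000
= 136.2581 mW/m^2

136.2581


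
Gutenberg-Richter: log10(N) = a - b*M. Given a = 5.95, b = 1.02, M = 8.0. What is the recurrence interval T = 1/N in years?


log10(N) = 5.95 - 1.02*8.0 = -2.21
N = 10^-2.21 = 0.006166
T = 1/N = 1/0.006166 = 162.181 years

162.181


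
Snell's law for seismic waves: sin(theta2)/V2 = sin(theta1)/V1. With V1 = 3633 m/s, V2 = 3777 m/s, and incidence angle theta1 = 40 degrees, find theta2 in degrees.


sin(theta1) = sin(40 deg) = 0.642788
sin(theta2) = V2/V1 * sin(theta1) = 3777/3633 * 0.642788 = 0.668266
theta2 = arcsin(0.668266) = 41.9333 degrees

41.9333


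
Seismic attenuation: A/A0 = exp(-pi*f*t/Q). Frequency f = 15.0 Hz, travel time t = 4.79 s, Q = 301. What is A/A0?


pi*f*t/Q = pi*15.0*4.79/301 = 0.749912
A/A0 = exp(-0.749912) = 0.472408

0.472408


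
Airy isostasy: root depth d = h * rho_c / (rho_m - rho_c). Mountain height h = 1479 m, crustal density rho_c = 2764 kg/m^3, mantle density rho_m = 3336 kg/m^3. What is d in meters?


rho_m - rho_c = 3336 - 2764 = 572
d = 1479 * 2764 / 572
= 4087956 / 572
= 7146.78 m

7146.78


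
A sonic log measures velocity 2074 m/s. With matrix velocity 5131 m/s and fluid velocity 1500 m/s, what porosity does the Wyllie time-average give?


1/V - 1/Vm = 1/2074 - 1/5131 = 0.00028727
1/Vf - 1/Vm = 1/1500 - 1/5131 = 0.00047177
phi = 0.00028727 / 0.00047177 = 0.6089

0.6089


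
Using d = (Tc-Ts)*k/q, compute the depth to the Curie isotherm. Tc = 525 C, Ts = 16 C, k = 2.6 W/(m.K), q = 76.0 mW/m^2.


T_Curie - T_surf = 525 - 16 = 509 C
Convert q to W/m^2: 76.0 mW/m^2 = 0.076 W/m^2
d = 509 * 2.6 / 0.076 = 17413.16 m

17413.16


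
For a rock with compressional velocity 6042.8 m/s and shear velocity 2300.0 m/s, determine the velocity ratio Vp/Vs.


Vp/Vs = 6042.8 / 2300.0
= 2.6273

2.6273


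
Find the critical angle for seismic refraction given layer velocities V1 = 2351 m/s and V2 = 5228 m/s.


V1/V2 = 2351/5228 = 0.449694
theta_c = arcsin(0.449694) = 26.7241 degrees

26.7241


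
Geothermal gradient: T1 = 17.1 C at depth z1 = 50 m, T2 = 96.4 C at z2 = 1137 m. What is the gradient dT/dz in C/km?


dT = 96.4 - 17.1 = 79.3 C
dz = 1137 - 50 = 1087 m
gradient = dT/dz * 1000 = 79.3/1087 * 1000 = 72.9531 C/km

72.9531


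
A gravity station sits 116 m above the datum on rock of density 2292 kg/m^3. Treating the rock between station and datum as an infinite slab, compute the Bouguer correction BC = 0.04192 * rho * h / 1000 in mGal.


BC = 0.04192 * rho * h / 1000
= 0.04192 * 2292 * 116 / 1000
= 11.1454 mGal

11.1454


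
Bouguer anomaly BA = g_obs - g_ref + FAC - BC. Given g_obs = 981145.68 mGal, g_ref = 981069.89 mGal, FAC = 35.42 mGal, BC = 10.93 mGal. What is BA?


BA = g_obs - g_ref + FAC - BC
= 981145.68 - 981069.89 + 35.42 - 10.93
= 100.28 mGal

100.28


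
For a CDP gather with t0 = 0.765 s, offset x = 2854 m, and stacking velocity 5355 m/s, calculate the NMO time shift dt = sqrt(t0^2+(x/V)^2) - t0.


x/Vnmo = 2854/5355 = 0.53296
(x/Vnmo)^2 = 0.284046
t0^2 = 0.585225
sqrt(0.585225 + 0.284046) = 0.932347
dt = 0.932347 - 0.765 = 0.167347

0.167347


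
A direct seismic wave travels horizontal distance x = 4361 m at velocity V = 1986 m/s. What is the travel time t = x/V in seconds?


t = x / V
= 4361 / 1986
= 2.1959 s

2.1959


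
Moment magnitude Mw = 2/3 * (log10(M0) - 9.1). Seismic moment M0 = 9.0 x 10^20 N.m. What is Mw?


log10(M0) = log10(9.0 x 10^20) = 20.9542
Mw = 2/3 * (20.9542 - 9.1)
= 2/3 * 11.8542
= 7.9

7.9


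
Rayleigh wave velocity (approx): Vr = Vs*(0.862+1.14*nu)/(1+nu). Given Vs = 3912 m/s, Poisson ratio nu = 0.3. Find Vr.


Numerator factor = 0.862 + 1.14*0.3 = 1.204
Denominator = 1 + 0.3 = 1.3
Vr = 3912 * 1.204 / 1.3 = 3623.11 m/s

3623.11


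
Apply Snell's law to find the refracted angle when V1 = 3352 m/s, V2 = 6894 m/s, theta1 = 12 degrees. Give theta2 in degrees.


sin(theta1) = sin(12 deg) = 0.207912
sin(theta2) = V2/V1 * sin(theta1) = 6894/3352 * 0.207912 = 0.427608
theta2 = arcsin(0.427608) = 25.3159 degrees

25.3159


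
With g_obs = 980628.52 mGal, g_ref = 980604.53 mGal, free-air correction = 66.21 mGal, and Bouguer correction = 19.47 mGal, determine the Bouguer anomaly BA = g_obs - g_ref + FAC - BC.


BA = g_obs - g_ref + FAC - BC
= 980628.52 - 980604.53 + 66.21 - 19.47
= 70.73 mGal

70.73


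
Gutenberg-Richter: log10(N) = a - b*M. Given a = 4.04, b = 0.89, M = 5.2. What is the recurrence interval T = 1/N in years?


log10(N) = 4.04 - 0.89*5.2 = -0.588
N = 10^-0.588 = 0.258226
T = 1/N = 1/0.258226 = 3.8726 years

3.8726


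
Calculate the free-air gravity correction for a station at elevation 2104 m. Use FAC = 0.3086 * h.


FAC = 0.3086 * h
= 0.3086 * 2104
= 649.2944 mGal

649.2944


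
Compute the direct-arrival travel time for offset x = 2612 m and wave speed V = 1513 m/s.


t = x / V
= 2612 / 1513
= 1.7264 s

1.7264


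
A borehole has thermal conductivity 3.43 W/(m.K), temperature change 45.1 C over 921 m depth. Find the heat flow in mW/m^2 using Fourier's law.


q = k * dT / dz * 1000
= 3.43 * 45.1 / 921 * 1000
= 0.167962 * 1000
= 167.962 mW/m^2

167.962


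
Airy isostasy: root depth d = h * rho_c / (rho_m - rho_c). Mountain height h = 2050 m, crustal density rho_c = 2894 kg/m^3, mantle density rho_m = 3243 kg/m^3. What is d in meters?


rho_m - rho_c = 3243 - 2894 = 349
d = 2050 * 2894 / 349
= 5932700 / 349
= 16999.14 m

16999.14


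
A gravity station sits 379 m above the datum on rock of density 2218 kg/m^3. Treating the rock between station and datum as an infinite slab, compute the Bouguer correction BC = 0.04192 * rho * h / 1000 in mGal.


BC = 0.04192 * rho * h / 1000
= 0.04192 * 2218 * 379 / 1000
= 35.2389 mGal

35.2389


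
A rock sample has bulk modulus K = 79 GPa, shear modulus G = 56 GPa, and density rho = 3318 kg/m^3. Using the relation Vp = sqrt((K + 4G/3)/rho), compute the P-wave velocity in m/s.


First compute the effective modulus:
K + 4G/3 = 79e9 + 4*56e9/3 = 153666666666.67 Pa
Then divide by density:
153666666666.67 / 3318 = 46313039.9839 Pa/(kg/m^3)
Take the square root:
Vp = sqrt(46313039.9839) = 6805.37 m/s

6805.37


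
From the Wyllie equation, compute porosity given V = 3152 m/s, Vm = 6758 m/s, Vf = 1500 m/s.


1/V - 1/Vm = 1/3152 - 1/6758 = 0.00016929
1/Vf - 1/Vm = 1/1500 - 1/6758 = 0.00051869
phi = 0.00016929 / 0.00051869 = 0.3264

0.3264


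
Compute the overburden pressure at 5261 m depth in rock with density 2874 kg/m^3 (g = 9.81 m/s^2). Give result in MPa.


P = rho * g * z / 1e6
= 2874 * 9.81 * 5261 / 1e6
= 148328318.34 / 1e6
= 148.3283 MPa

148.3283


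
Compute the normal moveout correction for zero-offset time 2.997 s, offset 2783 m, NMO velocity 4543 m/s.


x/Vnmo = 2783/4543 = 0.612591
(x/Vnmo)^2 = 0.375267
t0^2 = 8.982009
sqrt(8.982009 + 0.375267) = 3.058967
dt = 3.058967 - 2.997 = 0.061967

0.061967


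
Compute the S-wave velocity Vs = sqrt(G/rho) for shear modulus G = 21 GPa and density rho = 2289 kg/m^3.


Convert G to Pa: G = 21e9 Pa
Compute G/rho = 21e9 / 2289 = 9174311.9266
Vs = sqrt(9174311.9266) = 3028.91 m/s

3028.91


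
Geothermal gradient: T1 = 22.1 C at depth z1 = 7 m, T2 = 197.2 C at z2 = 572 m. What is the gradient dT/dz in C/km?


dT = 197.2 - 22.1 = 175.1 C
dz = 572 - 7 = 565 m
gradient = dT/dz * 1000 = 175.1/565 * 1000 = 309.9115 C/km

309.9115


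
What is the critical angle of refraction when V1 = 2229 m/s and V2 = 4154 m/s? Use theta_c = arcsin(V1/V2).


V1/V2 = 2229/4154 = 0.536591
theta_c = arcsin(0.536591) = 32.4519 degrees

32.4519


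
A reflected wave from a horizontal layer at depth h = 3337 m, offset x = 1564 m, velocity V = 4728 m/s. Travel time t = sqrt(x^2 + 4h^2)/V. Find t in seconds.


x^2 + 4h^2 = 1564^2 + 4*3337^2 = 2446096 + 44542276 = 46988372
sqrt(46988372) = 6854.8065
t = 6854.8065 / 4728 = 1.4498 s

1.4498


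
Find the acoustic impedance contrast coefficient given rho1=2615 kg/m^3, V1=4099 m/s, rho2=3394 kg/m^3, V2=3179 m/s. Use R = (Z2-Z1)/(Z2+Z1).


Z1 = 2615 * 4099 = 10718885
Z2 = 3394 * 3179 = 10789526
R = (10789526 - 10718885) / (10789526 + 10718885) = 70641 / 21508411 = 0.0033

0.0033


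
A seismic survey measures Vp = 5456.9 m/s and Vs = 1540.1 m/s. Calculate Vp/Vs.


Vp/Vs = 5456.9 / 1540.1
= 3.5432

3.5432


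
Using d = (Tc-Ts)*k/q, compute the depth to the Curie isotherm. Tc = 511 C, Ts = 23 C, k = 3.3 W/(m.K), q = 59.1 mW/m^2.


T_Curie - T_surf = 511 - 23 = 488 C
Convert q to W/m^2: 59.1 mW/m^2 = 0.0591 W/m^2
d = 488 * 3.3 / 0.0591 = 27248.73 m

27248.73


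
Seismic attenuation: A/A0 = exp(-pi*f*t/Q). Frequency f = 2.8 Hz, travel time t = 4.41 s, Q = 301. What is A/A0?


pi*f*t/Q = pi*2.8*4.41/301 = 0.128878
A/A0 = exp(-0.128878) = 0.879081

0.879081


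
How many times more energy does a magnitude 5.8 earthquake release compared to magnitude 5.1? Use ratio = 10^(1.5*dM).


M2 - M1 = 5.8 - 5.1 = 0.7
1.5 * 0.7 = 1.05
ratio = 10^1.05 = 11.22

11.22


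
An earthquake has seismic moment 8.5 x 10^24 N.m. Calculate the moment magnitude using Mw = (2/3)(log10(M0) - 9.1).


log10(M0) = log10(8.5 x 10^24) = 24.9294
Mw = 2/3 * (24.9294 - 9.1)
= 2/3 * 15.8294
= 10.55

10.55


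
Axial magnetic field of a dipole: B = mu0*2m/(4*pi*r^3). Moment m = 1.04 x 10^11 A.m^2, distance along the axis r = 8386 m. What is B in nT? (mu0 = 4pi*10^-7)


m = 1.04 x 10^11 = 104000000000 A.m^2
2m = 208000000000 A.m^2
r^3 = 8386^3 = 589745416456
B = (4pi*10^-7) * 208000000000 / (4*pi * 589745416456) * 1e9
= 261380.508779 / 7410959471305.69 * 1e9
= 35.2695 nT

35.2695


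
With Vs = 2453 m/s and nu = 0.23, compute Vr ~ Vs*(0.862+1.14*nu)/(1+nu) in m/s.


Numerator factor = 0.862 + 1.14*0.23 = 1.1242
Denominator = 1 + 0.23 = 1.23
Vr = 2453 * 1.1242 / 1.23 = 2242.0 m/s

2242.0


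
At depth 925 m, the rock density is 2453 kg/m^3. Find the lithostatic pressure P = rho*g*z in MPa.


P = rho * g * z / 1e6
= 2453 * 9.81 * 925 / 1e6
= 22259135.25 / 1e6
= 22.2591 MPa

22.2591


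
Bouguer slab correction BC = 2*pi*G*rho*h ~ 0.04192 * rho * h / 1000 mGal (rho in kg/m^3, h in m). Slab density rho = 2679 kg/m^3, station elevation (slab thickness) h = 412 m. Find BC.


BC = 0.04192 * rho * h / 1000
= 0.04192 * 2679 * 412 / 1000
= 46.2691 mGal

46.2691


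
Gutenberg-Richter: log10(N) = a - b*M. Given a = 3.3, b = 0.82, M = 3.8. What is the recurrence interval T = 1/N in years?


log10(N) = 3.3 - 0.82*3.8 = 0.184
N = 10^0.184 = 1.527566
T = 1/N = 1/1.527566 = 0.6546 years

0.6546


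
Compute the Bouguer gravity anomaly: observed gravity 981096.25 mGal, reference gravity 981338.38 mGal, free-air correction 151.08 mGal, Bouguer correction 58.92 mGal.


BA = g_obs - g_ref + FAC - BC
= 981096.25 - 981338.38 + 151.08 - 58.92
= -149.97 mGal

-149.97


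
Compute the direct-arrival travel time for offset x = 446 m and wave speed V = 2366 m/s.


t = x / V
= 446 / 2366
= 0.1885 s

0.1885


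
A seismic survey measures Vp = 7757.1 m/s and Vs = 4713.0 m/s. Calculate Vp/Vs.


Vp/Vs = 7757.1 / 4713.0
= 1.6459

1.6459


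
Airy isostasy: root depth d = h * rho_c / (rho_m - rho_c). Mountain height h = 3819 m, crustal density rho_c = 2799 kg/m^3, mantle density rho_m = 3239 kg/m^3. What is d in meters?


rho_m - rho_c = 3239 - 2799 = 440
d = 3819 * 2799 / 440
= 10689381 / 440
= 24294.05 m

24294.05


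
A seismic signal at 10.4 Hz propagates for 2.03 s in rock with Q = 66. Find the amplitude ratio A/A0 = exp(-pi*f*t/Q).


pi*f*t/Q = pi*10.4*2.03/66 = 1.004929
A/A0 = exp(-1.004929) = 0.366071

0.366071


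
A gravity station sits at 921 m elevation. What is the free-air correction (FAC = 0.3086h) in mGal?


FAC = 0.3086 * h
= 0.3086 * 921
= 284.2206 mGal

284.2206


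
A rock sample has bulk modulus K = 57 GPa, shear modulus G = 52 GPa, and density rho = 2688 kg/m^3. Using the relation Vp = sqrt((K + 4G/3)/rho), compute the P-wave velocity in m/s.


First compute the effective modulus:
K + 4G/3 = 57e9 + 4*52e9/3 = 126333333333.33 Pa
Then divide by density:
126333333333.33 / 2688 = 46999007.9365 Pa/(kg/m^3)
Take the square root:
Vp = sqrt(46999007.9365) = 6855.58 m/s

6855.58


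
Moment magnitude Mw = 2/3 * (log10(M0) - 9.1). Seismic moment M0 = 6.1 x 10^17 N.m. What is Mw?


log10(M0) = log10(6.1 x 10^17) = 17.7853
Mw = 2/3 * (17.7853 - 9.1)
= 2/3 * 8.6853
= 5.79

5.79


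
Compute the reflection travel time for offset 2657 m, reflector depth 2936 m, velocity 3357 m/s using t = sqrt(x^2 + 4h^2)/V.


x^2 + 4h^2 = 2657^2 + 4*2936^2 = 7059649 + 34480384 = 41540033
sqrt(41540033) = 6445.1558
t = 6445.1558 / 3357 = 1.9199 s

1.9199


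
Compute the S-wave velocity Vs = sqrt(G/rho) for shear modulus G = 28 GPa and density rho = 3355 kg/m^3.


Convert G to Pa: G = 28e9 Pa
Compute G/rho = 28e9 / 3355 = 8345752.608
Vs = sqrt(8345752.608) = 2888.9 m/s

2888.9


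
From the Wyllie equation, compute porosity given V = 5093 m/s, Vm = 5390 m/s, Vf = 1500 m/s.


1/V - 1/Vm = 1/5093 - 1/5390 = 1.082e-05
1/Vf - 1/Vm = 1/1500 - 1/5390 = 0.00048114
phi = 1.082e-05 / 0.00048114 = 0.0225

0.0225


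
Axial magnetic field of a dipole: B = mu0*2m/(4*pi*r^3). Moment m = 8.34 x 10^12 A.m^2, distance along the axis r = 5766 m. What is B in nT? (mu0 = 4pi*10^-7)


m = 8.34 x 10^12 = 8340000000000 A.m^2
2m = 16680000000000 A.m^2
r^3 = 5766^3 = 191700795096
B = (4pi*10^-7) * 16680000000000 / (4*pi * 191700795096) * 1e9
= 20960706.184751 / 2408983238243.66 * 1e9
= 8701.0594 nT

8701.0594


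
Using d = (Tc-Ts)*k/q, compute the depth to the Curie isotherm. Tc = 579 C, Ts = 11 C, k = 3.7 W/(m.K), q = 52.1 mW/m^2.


T_Curie - T_surf = 579 - 11 = 568 C
Convert q to W/m^2: 52.1 mW/m^2 = 0.0521 W/m^2
d = 568 * 3.7 / 0.0521 = 40337.81 m

40337.81


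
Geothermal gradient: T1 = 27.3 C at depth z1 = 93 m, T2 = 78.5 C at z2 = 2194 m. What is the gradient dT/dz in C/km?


dT = 78.5 - 27.3 = 51.2 C
dz = 2194 - 93 = 2101 m
gradient = dT/dz * 1000 = 51.2/2101 * 1000 = 24.3693 C/km

24.3693


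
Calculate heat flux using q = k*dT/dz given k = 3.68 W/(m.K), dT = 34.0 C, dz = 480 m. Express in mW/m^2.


q = k * dT / dz * 1000
= 3.68 * 34.0 / 480 * 1000
= 0.260667 * 1000
= 260.6667 mW/m^2

260.6667


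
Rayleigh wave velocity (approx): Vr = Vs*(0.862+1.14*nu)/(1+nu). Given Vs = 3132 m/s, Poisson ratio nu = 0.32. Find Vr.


Numerator factor = 0.862 + 1.14*0.32 = 1.2268
Denominator = 1 + 0.32 = 1.32
Vr = 3132 * 1.2268 / 1.32 = 2910.86 m/s

2910.86


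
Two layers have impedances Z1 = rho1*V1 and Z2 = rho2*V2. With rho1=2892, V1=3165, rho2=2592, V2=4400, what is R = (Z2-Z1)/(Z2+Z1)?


Z1 = 2892 * 3165 = 9153180
Z2 = 2592 * 4400 = 11404800
R = (11404800 - 9153180) / (11404800 + 9153180) = 2251620 / 20557980 = 0.1095

0.1095


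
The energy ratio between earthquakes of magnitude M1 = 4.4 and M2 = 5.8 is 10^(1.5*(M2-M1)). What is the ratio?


M2 - M1 = 5.8 - 4.4 = 1.4
1.5 * 1.4 = 2.1
ratio = 10^2.1 = 125.89

125.89


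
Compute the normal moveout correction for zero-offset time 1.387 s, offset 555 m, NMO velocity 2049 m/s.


x/Vnmo = 555/2049 = 0.270864
(x/Vnmo)^2 = 0.073367
t0^2 = 1.923769
sqrt(1.923769 + 0.073367) = 1.413201
dt = 1.413201 - 1.387 = 0.026201

0.026201


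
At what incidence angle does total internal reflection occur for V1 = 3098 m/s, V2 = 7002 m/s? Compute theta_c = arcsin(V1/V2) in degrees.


V1/V2 = 3098/7002 = 0.442445
theta_c = arcsin(0.442445) = 26.26 degrees

26.26


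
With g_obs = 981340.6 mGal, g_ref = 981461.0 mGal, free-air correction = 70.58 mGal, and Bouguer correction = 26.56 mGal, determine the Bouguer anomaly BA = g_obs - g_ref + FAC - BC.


BA = g_obs - g_ref + FAC - BC
= 981340.6 - 981461.0 + 70.58 - 26.56
= -76.38 mGal

-76.38


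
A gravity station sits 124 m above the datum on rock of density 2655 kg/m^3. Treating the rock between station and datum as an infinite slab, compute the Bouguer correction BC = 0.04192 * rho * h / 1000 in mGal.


BC = 0.04192 * rho * h / 1000
= 0.04192 * 2655 * 124 / 1000
= 13.8009 mGal

13.8009


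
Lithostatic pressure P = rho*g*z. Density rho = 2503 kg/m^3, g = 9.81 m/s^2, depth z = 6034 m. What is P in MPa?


P = rho * g * z / 1e6
= 2503 * 9.81 * 6034 / 1e6
= 148161430.62 / 1e6
= 148.1614 MPa

148.1614


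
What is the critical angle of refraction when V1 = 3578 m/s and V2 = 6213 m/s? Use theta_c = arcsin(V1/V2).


V1/V2 = 3578/6213 = 0.575889
theta_c = arcsin(0.575889) = 35.1619 degrees

35.1619


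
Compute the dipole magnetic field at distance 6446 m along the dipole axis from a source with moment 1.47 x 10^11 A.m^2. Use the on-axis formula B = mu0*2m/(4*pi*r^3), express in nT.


m = 1.47 x 10^11 = 147000000000 A.m^2
2m = 294000000000 A.m^2
r^3 = 6446^3 = 267837204536
B = (4pi*10^-7) * 294000000000 / (4*pi * 267837204536) * 1e9
= 369451.296062 / 3365741576513.3 * 1e9
= 109.7682 nT

109.7682


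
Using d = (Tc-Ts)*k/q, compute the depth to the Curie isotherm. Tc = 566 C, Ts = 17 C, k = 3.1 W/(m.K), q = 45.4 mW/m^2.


T_Curie - T_surf = 566 - 17 = 549 C
Convert q to W/m^2: 45.4 mW/m^2 = 0.0454 W/m^2
d = 549 * 3.1 / 0.0454 = 37486.78 m

37486.78


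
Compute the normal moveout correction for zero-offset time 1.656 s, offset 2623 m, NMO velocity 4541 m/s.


x/Vnmo = 2623/4541 = 0.577626
(x/Vnmo)^2 = 0.333652
t0^2 = 2.742336
sqrt(2.742336 + 0.333652) = 1.753849
dt = 1.753849 - 1.656 = 0.097849

0.097849


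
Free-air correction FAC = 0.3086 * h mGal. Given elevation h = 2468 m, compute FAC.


FAC = 0.3086 * h
= 0.3086 * 2468
= 761.6248 mGal

761.6248


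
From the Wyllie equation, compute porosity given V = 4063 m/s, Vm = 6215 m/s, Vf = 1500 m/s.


1/V - 1/Vm = 1/4063 - 1/6215 = 8.522e-05
1/Vf - 1/Vm = 1/1500 - 1/6215 = 0.00050577
phi = 8.522e-05 / 0.00050577 = 0.1685

0.1685


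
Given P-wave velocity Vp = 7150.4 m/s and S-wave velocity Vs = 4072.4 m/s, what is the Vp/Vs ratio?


Vp/Vs = 7150.4 / 4072.4
= 1.7558

1.7558


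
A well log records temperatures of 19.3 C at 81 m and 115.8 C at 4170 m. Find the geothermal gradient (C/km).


dT = 115.8 - 19.3 = 96.5 C
dz = 4170 - 81 = 4089 m
gradient = dT/dz * 1000 = 96.5/4089 * 1000 = 23.5999 C/km

23.5999


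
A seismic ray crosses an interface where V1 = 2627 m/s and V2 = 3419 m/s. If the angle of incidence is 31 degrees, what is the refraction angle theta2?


sin(theta1) = sin(31 deg) = 0.515038
sin(theta2) = V2/V1 * sin(theta1) = 3419/2627 * 0.515038 = 0.670314
theta2 = arcsin(0.670314) = 42.0913 degrees

42.0913


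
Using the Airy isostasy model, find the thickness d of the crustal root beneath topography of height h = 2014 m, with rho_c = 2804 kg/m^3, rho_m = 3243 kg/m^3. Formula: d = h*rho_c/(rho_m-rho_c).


rho_m - rho_c = 3243 - 2804 = 439
d = 2014 * 2804 / 439
= 5647256 / 439
= 12863.91 m

12863.91


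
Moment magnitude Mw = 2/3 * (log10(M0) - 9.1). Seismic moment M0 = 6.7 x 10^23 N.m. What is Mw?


log10(M0) = log10(6.7 x 10^23) = 23.8261
Mw = 2/3 * (23.8261 - 9.1)
= 2/3 * 14.7261
= 9.82

9.82


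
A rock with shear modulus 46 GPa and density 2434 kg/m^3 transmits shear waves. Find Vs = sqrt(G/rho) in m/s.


Convert G to Pa: G = 46e9 Pa
Compute G/rho = 46e9 / 2434 = 18898931.7995
Vs = sqrt(18898931.7995) = 4347.29 m/s

4347.29


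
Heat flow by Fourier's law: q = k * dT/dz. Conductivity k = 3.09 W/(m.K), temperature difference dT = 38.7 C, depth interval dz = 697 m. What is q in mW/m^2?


q = k * dT / dz * 1000
= 3.09 * 38.7 / 697 * 1000
= 0.171568 * 1000
= 171.5681 mW/m^2

171.5681


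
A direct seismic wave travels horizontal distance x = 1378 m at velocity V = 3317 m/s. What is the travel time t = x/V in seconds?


t = x / V
= 1378 / 3317
= 0.4154 s

0.4154


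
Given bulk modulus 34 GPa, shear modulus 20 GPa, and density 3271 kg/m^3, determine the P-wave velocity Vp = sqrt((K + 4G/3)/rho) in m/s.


First compute the effective modulus:
K + 4G/3 = 34e9 + 4*20e9/3 = 60666666666.67 Pa
Then divide by density:
60666666666.67 / 3271 = 18546825.6395 Pa/(kg/m^3)
Take the square root:
Vp = sqrt(18546825.6395) = 4306.6 m/s

4306.6


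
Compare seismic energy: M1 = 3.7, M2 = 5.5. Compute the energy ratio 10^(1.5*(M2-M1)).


M2 - M1 = 5.5 - 3.7 = 1.8
1.5 * 1.8 = 2.7
ratio = 10^2.7 = 501.19

501.19


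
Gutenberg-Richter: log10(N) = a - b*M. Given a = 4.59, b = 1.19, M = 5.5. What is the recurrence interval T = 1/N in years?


log10(N) = 4.59 - 1.19*5.5 = -1.955
N = 10^-1.955 = 0.011092
T = 1/N = 1/0.011092 = 90.1571 years

90.1571


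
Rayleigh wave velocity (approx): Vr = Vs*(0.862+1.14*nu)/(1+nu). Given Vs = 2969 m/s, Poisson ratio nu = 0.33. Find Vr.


Numerator factor = 0.862 + 1.14*0.33 = 1.2382
Denominator = 1 + 0.33 = 1.33
Vr = 2969 * 1.2382 / 1.33 = 2764.07 m/s

2764.07


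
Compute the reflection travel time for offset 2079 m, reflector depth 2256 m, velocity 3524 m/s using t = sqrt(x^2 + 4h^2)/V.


x^2 + 4h^2 = 2079^2 + 4*2256^2 = 4322241 + 20358144 = 24680385
sqrt(24680385) = 4967.9357
t = 4967.9357 / 3524 = 1.4097 s

1.4097


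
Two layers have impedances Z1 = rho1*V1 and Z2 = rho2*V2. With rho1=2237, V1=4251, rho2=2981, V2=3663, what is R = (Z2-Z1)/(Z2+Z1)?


Z1 = 2237 * 4251 = 9509487
Z2 = 2981 * 3663 = 10919403
R = (10919403 - 9509487) / (10919403 + 9509487) = 1409916 / 20428890 = 0.069

0.069


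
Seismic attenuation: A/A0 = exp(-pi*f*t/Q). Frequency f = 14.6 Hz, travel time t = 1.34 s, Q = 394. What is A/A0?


pi*f*t/Q = pi*14.6*1.34/394 = 0.155995
A/A0 = exp(-0.155995) = 0.855563

0.855563


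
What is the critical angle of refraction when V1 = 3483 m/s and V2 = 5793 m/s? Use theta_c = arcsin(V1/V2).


V1/V2 = 3483/5793 = 0.601243
theta_c = arcsin(0.601243) = 36.959 degrees

36.959


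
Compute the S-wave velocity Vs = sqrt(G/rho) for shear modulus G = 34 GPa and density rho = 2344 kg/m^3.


Convert G to Pa: G = 34e9 Pa
Compute G/rho = 34e9 / 2344 = 14505119.4539
Vs = sqrt(14505119.4539) = 3808.56 m/s

3808.56


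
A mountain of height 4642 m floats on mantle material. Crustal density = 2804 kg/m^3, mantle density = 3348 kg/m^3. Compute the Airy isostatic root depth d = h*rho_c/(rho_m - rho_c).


rho_m - rho_c = 3348 - 2804 = 544
d = 4642 * 2804 / 544
= 13016168 / 544
= 23926.78 m

23926.78


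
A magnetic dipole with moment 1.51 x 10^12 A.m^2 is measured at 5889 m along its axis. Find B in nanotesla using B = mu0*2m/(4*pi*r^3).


m = 1.51 x 10^12 = 1510000000000 A.m^2
2m = 3020000000000 A.m^2
r^3 = 5889^3 = 204232410369
B = (4pi*10^-7) * 3020000000000 / (4*pi * 204232410369) * 1e9
= 3795043.925536 / 2566460160160.75 * 1e9
= 1478.7075 nT

1478.7075


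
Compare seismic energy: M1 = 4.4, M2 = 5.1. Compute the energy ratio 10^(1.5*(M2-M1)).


M2 - M1 = 5.1 - 4.4 = 0.7
1.5 * 0.7 = 1.05
ratio = 10^1.05 = 11.22

11.22


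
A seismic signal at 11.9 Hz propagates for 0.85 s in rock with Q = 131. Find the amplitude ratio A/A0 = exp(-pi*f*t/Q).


pi*f*t/Q = pi*11.9*0.85/131 = 0.242574
A/A0 = exp(-0.242574) = 0.784606

0.784606


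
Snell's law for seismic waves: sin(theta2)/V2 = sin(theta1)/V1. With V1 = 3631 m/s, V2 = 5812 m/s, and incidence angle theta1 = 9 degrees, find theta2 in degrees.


sin(theta1) = sin(9 deg) = 0.156434
sin(theta2) = V2/V1 * sin(theta1) = 5812/3631 * 0.156434 = 0.250399
theta2 = arcsin(0.250399) = 14.5011 degrees

14.5011


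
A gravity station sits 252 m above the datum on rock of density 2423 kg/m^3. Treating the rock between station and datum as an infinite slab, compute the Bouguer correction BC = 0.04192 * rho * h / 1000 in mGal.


BC = 0.04192 * rho * h / 1000
= 0.04192 * 2423 * 252 / 1000
= 25.5962 mGal

25.5962


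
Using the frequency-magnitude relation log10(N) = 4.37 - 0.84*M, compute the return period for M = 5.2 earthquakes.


log10(N) = 4.37 - 0.84*5.2 = 0.002
N = 10^0.002 = 1.004616
T = 1/N = 1/1.004616 = 0.9954 years

0.9954


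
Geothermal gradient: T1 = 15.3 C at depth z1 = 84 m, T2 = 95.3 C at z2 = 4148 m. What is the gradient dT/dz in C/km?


dT = 95.3 - 15.3 = 80.0 C
dz = 4148 - 84 = 4064 m
gradient = dT/dz * 1000 = 80.0/4064 * 1000 = 19.685 C/km

19.685


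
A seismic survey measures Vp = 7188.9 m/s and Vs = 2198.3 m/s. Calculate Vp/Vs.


Vp/Vs = 7188.9 / 2198.3
= 3.2702

3.2702


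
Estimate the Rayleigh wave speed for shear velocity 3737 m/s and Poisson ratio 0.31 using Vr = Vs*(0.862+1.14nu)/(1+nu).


Numerator factor = 0.862 + 1.14*0.31 = 1.2154
Denominator = 1 + 0.31 = 1.31
Vr = 3737 * 1.2154 / 1.31 = 3467.14 m/s

3467.14


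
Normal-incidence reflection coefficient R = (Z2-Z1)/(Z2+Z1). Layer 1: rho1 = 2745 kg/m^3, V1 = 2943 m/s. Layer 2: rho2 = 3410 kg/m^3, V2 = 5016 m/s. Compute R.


Z1 = 2745 * 2943 = 8078535
Z2 = 3410 * 5016 = 17104560
R = (17104560 - 8078535) / (17104560 + 8078535) = 9026025 / 25183095 = 0.3584

0.3584


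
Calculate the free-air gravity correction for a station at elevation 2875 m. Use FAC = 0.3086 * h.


FAC = 0.3086 * h
= 0.3086 * 2875
= 887.225 mGal

887.225


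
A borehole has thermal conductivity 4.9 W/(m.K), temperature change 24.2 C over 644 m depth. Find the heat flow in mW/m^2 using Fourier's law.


q = k * dT / dz * 1000
= 4.9 * 24.2 / 644 * 1000
= 0.18413 * 1000
= 184.1304 mW/m^2

184.1304


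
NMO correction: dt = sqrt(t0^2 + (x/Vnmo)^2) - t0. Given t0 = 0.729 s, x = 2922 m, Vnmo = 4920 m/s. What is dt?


x/Vnmo = 2922/4920 = 0.593902
(x/Vnmo)^2 = 0.35272
t0^2 = 0.531441
sqrt(0.531441 + 0.35272) = 0.940298
dt = 0.940298 - 0.729 = 0.211298

0.211298


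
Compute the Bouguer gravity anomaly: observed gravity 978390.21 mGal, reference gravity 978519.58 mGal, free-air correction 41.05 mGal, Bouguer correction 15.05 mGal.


BA = g_obs - g_ref + FAC - BC
= 978390.21 - 978519.58 + 41.05 - 15.05
= -103.37 mGal

-103.37


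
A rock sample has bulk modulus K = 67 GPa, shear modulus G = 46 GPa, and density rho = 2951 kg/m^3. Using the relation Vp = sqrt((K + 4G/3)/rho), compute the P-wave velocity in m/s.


First compute the effective modulus:
K + 4G/3 = 67e9 + 4*46e9/3 = 128333333333.33 Pa
Then divide by density:
128333333333.33 / 2951 = 43488083.1357 Pa/(kg/m^3)
Take the square root:
Vp = sqrt(43488083.1357) = 6594.55 m/s

6594.55


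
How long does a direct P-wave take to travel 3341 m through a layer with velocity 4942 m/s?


t = x / V
= 3341 / 4942
= 0.676 s

0.676


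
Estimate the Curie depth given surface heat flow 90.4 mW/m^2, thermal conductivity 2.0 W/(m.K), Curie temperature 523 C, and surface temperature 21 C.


T_Curie - T_surf = 523 - 21 = 502 C
Convert q to W/m^2: 90.4 mW/m^2 = 0.0904 W/m^2
d = 502 * 2.0 / 0.0904 = 11106.19 m

11106.19


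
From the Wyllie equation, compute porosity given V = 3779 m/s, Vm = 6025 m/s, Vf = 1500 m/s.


1/V - 1/Vm = 1/3779 - 1/6025 = 9.865e-05
1/Vf - 1/Vm = 1/1500 - 1/6025 = 0.00050069
phi = 9.865e-05 / 0.00050069 = 0.197

0.197


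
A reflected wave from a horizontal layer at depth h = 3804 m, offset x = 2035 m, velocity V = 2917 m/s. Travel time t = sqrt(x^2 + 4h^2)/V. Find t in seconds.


x^2 + 4h^2 = 2035^2 + 4*3804^2 = 4141225 + 57881664 = 62022889
sqrt(62022889) = 7875.4612
t = 7875.4612 / 2917 = 2.6998 s

2.6998


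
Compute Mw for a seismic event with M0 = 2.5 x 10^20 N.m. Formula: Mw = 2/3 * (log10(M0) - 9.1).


log10(M0) = log10(2.5 x 10^20) = 20.3979
Mw = 2/3 * (20.3979 - 9.1)
= 2/3 * 11.2979
= 7.53

7.53


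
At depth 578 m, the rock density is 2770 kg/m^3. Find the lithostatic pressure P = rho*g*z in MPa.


P = rho * g * z / 1e6
= 2770 * 9.81 * 578 / 1e6
= 15706398.6 / 1e6
= 15.7064 MPa

15.7064


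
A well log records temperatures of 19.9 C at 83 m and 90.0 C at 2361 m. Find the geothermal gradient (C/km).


dT = 90.0 - 19.9 = 70.1 C
dz = 2361 - 83 = 2278 m
gradient = dT/dz * 1000 = 70.1/2278 * 1000 = 30.7726 C/km

30.7726


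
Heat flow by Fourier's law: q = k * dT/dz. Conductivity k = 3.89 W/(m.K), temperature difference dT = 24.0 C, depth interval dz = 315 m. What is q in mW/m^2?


q = k * dT / dz * 1000
= 3.89 * 24.0 / 315 * 1000
= 0.296381 * 1000
= 296.381 mW/m^2

296.381


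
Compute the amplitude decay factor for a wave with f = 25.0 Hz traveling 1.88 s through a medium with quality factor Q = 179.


pi*f*t/Q = pi*25.0*1.88/179 = 0.824887
A/A0 = exp(-0.824887) = 0.438284

0.438284


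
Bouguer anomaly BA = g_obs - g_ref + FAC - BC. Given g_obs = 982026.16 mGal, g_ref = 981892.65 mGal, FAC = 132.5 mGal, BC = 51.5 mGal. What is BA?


BA = g_obs - g_ref + FAC - BC
= 982026.16 - 981892.65 + 132.5 - 51.5
= 214.51 mGal

214.51


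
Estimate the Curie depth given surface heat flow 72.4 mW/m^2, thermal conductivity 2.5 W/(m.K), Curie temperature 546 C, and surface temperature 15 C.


T_Curie - T_surf = 546 - 15 = 531 C
Convert q to W/m^2: 72.4 mW/m^2 = 0.0724 W/m^2
d = 531 * 2.5 / 0.0724 = 18335.64 m

18335.64


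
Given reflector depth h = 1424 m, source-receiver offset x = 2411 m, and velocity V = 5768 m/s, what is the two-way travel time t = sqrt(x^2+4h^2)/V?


x^2 + 4h^2 = 2411^2 + 4*1424^2 = 5812921 + 8111104 = 13924025
sqrt(13924025) = 3731.491
t = 3731.491 / 5768 = 0.6469 s

0.6469


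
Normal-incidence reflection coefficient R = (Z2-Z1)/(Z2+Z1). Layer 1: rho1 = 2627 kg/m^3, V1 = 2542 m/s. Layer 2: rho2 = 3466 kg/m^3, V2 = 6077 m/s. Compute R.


Z1 = 2627 * 2542 = 6677834
Z2 = 3466 * 6077 = 21062882
R = (21062882 - 6677834) / (21062882 + 6677834) = 14385048 / 27740716 = 0.5186

0.5186


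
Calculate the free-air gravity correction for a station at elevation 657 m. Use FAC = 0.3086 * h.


FAC = 0.3086 * h
= 0.3086 * 657
= 202.7502 mGal

202.7502


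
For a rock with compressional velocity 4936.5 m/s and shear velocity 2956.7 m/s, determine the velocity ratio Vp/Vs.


Vp/Vs = 4936.5 / 2956.7
= 1.6696

1.6696


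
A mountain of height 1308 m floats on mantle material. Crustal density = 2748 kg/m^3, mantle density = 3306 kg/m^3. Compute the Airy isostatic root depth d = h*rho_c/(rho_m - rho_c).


rho_m - rho_c = 3306 - 2748 = 558
d = 1308 * 2748 / 558
= 3594384 / 558
= 6441.55 m

6441.55


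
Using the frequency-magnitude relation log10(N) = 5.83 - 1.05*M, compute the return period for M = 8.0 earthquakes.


log10(N) = 5.83 - 1.05*8.0 = -2.57
N = 10^-2.57 = 0.002692
T = 1/N = 1/0.002692 = 371.5352 years

371.5352


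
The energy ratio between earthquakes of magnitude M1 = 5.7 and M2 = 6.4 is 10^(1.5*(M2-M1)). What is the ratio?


M2 - M1 = 6.4 - 5.7 = 0.7
1.5 * 0.7 = 1.05
ratio = 10^1.05 = 11.22

11.22


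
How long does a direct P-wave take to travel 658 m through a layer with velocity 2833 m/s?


t = x / V
= 658 / 2833
= 0.2323 s

0.2323


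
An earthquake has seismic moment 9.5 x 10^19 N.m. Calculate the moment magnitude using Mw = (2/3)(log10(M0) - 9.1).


log10(M0) = log10(9.5 x 10^19) = 19.9777
Mw = 2/3 * (19.9777 - 9.1)
= 2/3 * 10.8777
= 7.25

7.25


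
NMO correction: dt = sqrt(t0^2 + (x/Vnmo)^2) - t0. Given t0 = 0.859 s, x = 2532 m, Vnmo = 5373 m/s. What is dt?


x/Vnmo = 2532/5373 = 0.471245
(x/Vnmo)^2 = 0.222072
t0^2 = 0.737881
sqrt(0.737881 + 0.222072) = 0.979772
dt = 0.979772 - 0.859 = 0.120772

0.120772


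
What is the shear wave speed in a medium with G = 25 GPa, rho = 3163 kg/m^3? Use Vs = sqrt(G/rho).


Convert G to Pa: G = 25e9 Pa
Compute G/rho = 25e9 / 3163 = 7903888.7132
Vs = sqrt(7903888.7132) = 2811.39 m/s

2811.39


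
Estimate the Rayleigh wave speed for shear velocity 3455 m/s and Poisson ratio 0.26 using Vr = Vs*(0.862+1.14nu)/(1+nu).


Numerator factor = 0.862 + 1.14*0.26 = 1.1584
Denominator = 1 + 0.26 = 1.26
Vr = 3455 * 1.1584 / 1.26 = 3176.41 m/s

3176.41


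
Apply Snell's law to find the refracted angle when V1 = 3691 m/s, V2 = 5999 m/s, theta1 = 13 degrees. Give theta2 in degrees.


sin(theta1) = sin(13 deg) = 0.224951
sin(theta2) = V2/V1 * sin(theta1) = 5999/3691 * 0.224951 = 0.365614
theta2 = arcsin(0.365614) = 21.4454 degrees

21.4454


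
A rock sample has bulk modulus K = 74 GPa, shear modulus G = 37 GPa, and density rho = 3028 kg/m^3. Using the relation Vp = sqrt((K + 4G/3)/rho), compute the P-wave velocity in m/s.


First compute the effective modulus:
K + 4G/3 = 74e9 + 4*37e9/3 = 123333333333.33 Pa
Then divide by density:
123333333333.33 / 3028 = 40730955.5262 Pa/(kg/m^3)
Take the square root:
Vp = sqrt(40730955.5262) = 6382.08 m/s

6382.08


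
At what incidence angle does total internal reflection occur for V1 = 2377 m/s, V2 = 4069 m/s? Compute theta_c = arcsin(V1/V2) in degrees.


V1/V2 = 2377/4069 = 0.584173
theta_c = arcsin(0.584173) = 35.7446 degrees

35.7446


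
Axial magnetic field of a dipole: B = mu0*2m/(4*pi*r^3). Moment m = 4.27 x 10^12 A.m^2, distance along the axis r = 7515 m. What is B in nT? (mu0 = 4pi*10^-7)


m = 4.27 x 10^12 = 4270000000000 A.m^2
2m = 8540000000000 A.m^2
r^3 = 7515^3 = 424411315875
B = (4pi*10^-7) * 8540000000000 / (4*pi * 424411315875) * 1e9
= 10731680.504663 / 5333309888213.11 * 1e9
= 2012.1989 nT

2012.1989


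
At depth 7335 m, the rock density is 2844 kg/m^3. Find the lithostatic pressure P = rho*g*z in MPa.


P = rho * g * z / 1e6
= 2844 * 9.81 * 7335 / 1e6
= 204643859.4 / 1e6
= 204.6439 MPa

204.6439


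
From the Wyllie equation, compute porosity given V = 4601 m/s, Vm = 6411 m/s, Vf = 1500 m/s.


1/V - 1/Vm = 1/4601 - 1/6411 = 6.136e-05
1/Vf - 1/Vm = 1/1500 - 1/6411 = 0.00051068
phi = 6.136e-05 / 0.00051068 = 0.1202

0.1202


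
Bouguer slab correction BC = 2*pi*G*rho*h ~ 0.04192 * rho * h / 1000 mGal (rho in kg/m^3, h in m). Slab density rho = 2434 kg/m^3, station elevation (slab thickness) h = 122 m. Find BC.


BC = 0.04192 * rho * h / 1000
= 0.04192 * 2434 * 122 / 1000
= 12.4481 mGal

12.4481


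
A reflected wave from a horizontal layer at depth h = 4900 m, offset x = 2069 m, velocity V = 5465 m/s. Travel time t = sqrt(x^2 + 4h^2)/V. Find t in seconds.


x^2 + 4h^2 = 2069^2 + 4*4900^2 = 4280761 + 96040000 = 100320761
sqrt(100320761) = 10016.0252
t = 10016.0252 / 5465 = 1.8328 s

1.8328


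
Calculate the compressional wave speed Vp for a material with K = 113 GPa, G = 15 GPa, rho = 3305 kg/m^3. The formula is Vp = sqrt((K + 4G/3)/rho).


First compute the effective modulus:
K + 4G/3 = 113e9 + 4*15e9/3 = 133000000000.0 Pa
Then divide by density:
133000000000.0 / 3305 = 40242057.4887 Pa/(kg/m^3)
Take the square root:
Vp = sqrt(40242057.4887) = 6343.66 m/s

6343.66


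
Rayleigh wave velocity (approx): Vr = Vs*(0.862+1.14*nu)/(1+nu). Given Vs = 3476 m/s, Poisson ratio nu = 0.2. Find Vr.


Numerator factor = 0.862 + 1.14*0.2 = 1.09
Denominator = 1 + 0.2 = 1.2
Vr = 3476 * 1.09 / 1.2 = 3157.37 m/s

3157.37


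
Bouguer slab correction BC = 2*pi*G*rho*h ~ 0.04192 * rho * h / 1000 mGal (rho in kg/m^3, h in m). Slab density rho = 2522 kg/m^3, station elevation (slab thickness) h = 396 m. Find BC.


BC = 0.04192 * rho * h / 1000
= 0.04192 * 2522 * 396 / 1000
= 41.866 mGal

41.866


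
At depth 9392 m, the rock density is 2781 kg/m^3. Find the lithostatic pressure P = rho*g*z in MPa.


P = rho * g * z / 1e6
= 2781 * 9.81 * 9392 / 1e6
= 256228881.12 / 1e6
= 256.2289 MPa

256.2289


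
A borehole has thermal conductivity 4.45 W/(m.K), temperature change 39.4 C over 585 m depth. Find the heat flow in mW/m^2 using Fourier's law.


q = k * dT / dz * 1000
= 4.45 * 39.4 / 585 * 1000
= 0.299709 * 1000
= 299.7094 mW/m^2

299.7094


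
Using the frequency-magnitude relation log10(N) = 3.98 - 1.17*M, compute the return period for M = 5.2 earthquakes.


log10(N) = 3.98 - 1.17*5.2 = -2.104
N = 10^-2.104 = 0.00787
T = 1/N = 1/0.00787 = 127.0574 years

127.0574


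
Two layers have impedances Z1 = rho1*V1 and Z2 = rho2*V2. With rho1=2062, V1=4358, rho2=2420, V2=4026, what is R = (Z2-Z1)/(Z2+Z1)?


Z1 = 2062 * 4358 = 8986196
Z2 = 2420 * 4026 = 9742920
R = (9742920 - 8986196) / (9742920 + 8986196) = 756724 / 18729116 = 0.0404

0.0404


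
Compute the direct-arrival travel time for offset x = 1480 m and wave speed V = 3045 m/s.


t = x / V
= 1480 / 3045
= 0.486 s

0.486


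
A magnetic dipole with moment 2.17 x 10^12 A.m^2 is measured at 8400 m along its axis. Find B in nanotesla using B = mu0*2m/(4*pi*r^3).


m = 2.17 x 10^12 = 2170000000000 A.m^2
2m = 4340000000000 A.m^2
r^3 = 8400^3 = 592704000000
B = (4pi*10^-7) * 4340000000000 / (4*pi * 592704000000) * 1e9
= 5453804.846632 / 7448138128613.14 * 1e9
= 732.2373 nT

732.2373


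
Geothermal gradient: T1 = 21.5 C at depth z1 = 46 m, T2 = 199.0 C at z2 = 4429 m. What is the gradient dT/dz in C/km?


dT = 199.0 - 21.5 = 177.5 C
dz = 4429 - 46 = 4383 m
gradient = dT/dz * 1000 = 177.5/4383 * 1000 = 40.4974 C/km

40.4974


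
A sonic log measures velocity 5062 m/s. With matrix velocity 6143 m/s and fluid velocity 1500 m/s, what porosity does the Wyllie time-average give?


1/V - 1/Vm = 1/5062 - 1/6143 = 3.476e-05
1/Vf - 1/Vm = 1/1500 - 1/6143 = 0.00050388
phi = 3.476e-05 / 0.00050388 = 0.069

0.069


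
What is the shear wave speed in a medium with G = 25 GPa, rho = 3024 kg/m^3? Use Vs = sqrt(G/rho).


Convert G to Pa: G = 25e9 Pa
Compute G/rho = 25e9 / 3024 = 8267195.7672
Vs = sqrt(8267195.7672) = 2875.27 m/s

2875.27


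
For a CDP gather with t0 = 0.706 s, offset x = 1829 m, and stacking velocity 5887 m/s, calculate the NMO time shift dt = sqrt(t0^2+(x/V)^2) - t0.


x/Vnmo = 1829/5887 = 0.310685
(x/Vnmo)^2 = 0.096525
t0^2 = 0.498436
sqrt(0.498436 + 0.096525) = 0.771337
dt = 0.771337 - 0.706 = 0.065337

0.065337
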